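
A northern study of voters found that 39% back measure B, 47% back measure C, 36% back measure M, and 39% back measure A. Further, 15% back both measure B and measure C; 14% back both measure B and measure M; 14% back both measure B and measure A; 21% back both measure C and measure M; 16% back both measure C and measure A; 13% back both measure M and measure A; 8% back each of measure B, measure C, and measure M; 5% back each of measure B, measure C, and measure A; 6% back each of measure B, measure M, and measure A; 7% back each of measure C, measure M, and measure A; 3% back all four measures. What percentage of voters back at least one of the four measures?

P(≥1) = 39 + 47 + 36 + 39 − 15 − 14 − 14 − 21 − 16 − 13 + 8 + 5 + 6 + 7 − 3 = 91%

91%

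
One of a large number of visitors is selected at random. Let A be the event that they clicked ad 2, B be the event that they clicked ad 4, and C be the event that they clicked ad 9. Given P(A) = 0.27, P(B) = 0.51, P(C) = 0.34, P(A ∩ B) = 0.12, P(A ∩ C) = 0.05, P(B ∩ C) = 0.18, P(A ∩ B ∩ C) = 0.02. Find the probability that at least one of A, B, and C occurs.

Inclusion–exclusion gives
P(A ∪ B ∪ C) = 0.27 + 0.51 + 0.34 − 0.12 − 0.05 − 0.18 + 0.02 = 0.79

0.79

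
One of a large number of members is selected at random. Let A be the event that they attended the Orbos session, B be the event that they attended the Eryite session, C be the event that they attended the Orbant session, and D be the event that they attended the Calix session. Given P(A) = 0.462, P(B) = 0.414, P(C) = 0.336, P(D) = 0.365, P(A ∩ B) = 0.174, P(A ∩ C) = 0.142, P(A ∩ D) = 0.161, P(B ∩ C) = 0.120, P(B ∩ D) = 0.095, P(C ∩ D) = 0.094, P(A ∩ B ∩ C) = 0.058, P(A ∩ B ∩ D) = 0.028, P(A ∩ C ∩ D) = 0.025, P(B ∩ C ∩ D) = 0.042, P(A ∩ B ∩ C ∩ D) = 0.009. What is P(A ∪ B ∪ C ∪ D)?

P(A ∪ B ∪ C ∪ D) = 0.462 + 0.414 + 0.336 + 0.365 − 0.174 − 0.142 − 0.161 − 0.120 − 0.095 − 0.094 + 0.058 + 0.028 + 0.025 + 0.042 − 0.009 = 0.935

0.935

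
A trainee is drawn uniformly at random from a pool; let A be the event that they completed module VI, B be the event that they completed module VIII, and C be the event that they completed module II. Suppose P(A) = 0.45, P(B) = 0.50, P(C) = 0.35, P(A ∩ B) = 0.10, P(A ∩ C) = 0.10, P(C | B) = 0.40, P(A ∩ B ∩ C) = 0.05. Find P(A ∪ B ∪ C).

0.95

P(B ∩ C) = P(B)·P(C|B) = 0.50 × 0.40 = 0.20
By inclusion-exclusion,
P(A ∪ B ∪ C) = 0.45 + 0.50 + 0.35 − 0.10 − 0.10 − 0.20 + 0.05 = 0.95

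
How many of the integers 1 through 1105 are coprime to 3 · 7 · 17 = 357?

594

Inclusion–exclusion gives
368 + 157 + 65 − 52 − 21 − 9 + 3 = 511
1105 − 511 = 594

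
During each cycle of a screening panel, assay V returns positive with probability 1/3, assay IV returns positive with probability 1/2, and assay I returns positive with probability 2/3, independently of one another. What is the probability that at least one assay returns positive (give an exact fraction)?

8/9

Independence gives P(none) = ∏(1 − pᵢ).
P(none) = (1 − 1/3) × (1 − 1/2) × (1 − 2/3) = 2/3 × 1/2 × 1/3 = 1/9
P(at least one) = 1 − 1/9 = 8/9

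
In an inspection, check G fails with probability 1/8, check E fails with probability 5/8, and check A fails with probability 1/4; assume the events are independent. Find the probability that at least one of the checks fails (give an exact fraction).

193/256

P(none) = (1 − 1/8) × (1 − 5/8) × (1 − 1/4) = 7/8 × 3/8 × 3/4 = 63/256
P(at least one) = 1 − 63/256 = 193/256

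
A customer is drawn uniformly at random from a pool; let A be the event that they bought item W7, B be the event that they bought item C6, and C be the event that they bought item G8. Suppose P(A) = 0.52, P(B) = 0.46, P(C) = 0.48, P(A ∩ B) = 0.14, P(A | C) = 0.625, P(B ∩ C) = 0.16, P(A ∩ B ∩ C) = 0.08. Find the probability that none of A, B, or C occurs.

P(A ∩ C) = P(C)·P(A|C) = 0.48 × 0.625 = 0.30
Apply inclusion-exclusion:
P(A ∪ B ∪ C) = 0.52 + 0.46 + 0.48 − 0.14 − 0.30 − 0.16 + 0.08 = 0.94
P(none) = 1 − 0.94 = 0.06

0.06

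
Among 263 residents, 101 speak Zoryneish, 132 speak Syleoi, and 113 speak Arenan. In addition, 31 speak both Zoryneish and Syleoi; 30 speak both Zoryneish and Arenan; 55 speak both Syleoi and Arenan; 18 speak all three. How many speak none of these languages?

15

Apply inclusion-exclusion:
|union| = 101 + 132 + 113 − 31 − 30 − 55 + 18 = 248
None: 263 − 248 = 15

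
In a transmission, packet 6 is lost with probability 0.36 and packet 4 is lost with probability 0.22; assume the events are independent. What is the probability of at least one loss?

Since the events are independent, P(none) is the product of the individual non-occurrence probabilities.
P(none) = (1 − 0.36) × (1 − 0.22) = 0.64 × 0.78 = 0.4992
P(at least one) = 1 − 0.4992 = 0.5008

0.5008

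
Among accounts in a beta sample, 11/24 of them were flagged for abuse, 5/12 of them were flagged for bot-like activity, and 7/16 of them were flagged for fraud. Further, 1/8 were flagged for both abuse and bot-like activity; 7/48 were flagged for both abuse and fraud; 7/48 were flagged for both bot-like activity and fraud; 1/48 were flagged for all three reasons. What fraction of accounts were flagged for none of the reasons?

P(union) = 11/24 + 5/12 + 7/16 − 1/8 − 7/48 − 7/48 + 1/48 = 11/12
P(none) = 1 − 11/12 = 1/12

1/12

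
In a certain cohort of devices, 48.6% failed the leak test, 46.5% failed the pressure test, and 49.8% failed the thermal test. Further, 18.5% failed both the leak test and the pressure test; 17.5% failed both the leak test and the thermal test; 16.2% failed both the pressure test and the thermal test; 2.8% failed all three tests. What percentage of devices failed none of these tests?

P(union) = 48.6 + 46.5 + 49.8 − 18.5 − 17.5 − 16.2 + 2.8 = 95.5%
P(none) = 100% − 95.5% = 4.5%

4.5%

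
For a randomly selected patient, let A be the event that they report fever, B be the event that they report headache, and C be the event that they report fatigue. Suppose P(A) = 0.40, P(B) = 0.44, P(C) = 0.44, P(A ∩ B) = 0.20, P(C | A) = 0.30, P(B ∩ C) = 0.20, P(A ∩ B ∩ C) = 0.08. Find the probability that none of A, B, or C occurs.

P(A ∩ C) = P(A)·P(C|A) = 0.40 × 0.30 = 0.12
P(A ∪ B ∪ C) = 0.40 + 0.44 + 0.44 − 0.20 − 0.12 − 0.20 + 0.08 = 0.84
P(none) = 1 − 0.84 = 0.16

0.16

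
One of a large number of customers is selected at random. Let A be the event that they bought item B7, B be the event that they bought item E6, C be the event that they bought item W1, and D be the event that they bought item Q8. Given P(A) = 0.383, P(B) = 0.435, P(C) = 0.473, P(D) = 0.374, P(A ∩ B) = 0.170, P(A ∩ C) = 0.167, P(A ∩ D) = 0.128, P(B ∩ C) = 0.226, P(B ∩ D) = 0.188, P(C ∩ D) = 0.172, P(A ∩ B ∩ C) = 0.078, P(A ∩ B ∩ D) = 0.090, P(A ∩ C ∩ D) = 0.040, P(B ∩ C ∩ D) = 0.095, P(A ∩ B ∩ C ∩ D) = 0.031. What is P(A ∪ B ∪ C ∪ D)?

By inclusion–exclusion:
P(A ∪ B ∪ C ∪ D) = 0.383 + 0.435 + 0.473 + 0.374 − 0.170 − 0.167 − 0.128 − 0.226 − 0.188 − 0.172 + 0.078 + 0.090 + 0.040 + 0.095 − 0.031 = 0.886

0.886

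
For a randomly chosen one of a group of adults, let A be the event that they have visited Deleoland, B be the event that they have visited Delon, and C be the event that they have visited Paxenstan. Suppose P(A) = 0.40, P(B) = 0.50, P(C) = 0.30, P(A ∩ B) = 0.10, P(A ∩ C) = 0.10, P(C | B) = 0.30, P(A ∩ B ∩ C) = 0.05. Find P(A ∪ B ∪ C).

P(B ∩ C) = P(B)·P(C|B) = 0.50 × 0.30 = 0.15
Inclusion–exclusion gives
P(A ∪ B ∪ C) = 0.40 + 0.50 + 0.30 − 0.10 − 0.10 − 0.15 + 0.05 = 0.90

0.90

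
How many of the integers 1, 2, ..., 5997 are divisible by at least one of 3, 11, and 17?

2576

Using inclusion–exclusion:
1999 + 545 + 352 − 181 − 117 − 32 + 10 = 2576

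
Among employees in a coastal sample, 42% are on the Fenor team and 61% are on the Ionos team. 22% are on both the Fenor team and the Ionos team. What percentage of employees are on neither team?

Using inclusion–exclusion:
P(union) = 42 + 61 − 22 = 81%
P(none) = 100% − 81% = 19%

19%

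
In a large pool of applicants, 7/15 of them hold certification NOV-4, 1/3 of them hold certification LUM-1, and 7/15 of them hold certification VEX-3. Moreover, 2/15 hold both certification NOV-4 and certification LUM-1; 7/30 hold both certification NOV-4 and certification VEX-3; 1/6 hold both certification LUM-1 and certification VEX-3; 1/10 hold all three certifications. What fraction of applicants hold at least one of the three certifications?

Apply inclusion-exclusion:
P(≥1) = 7/15 + 1/3 + 7/15 − 2/15 − 7/30 − 1/6 + 1/10 = 5/6

5/6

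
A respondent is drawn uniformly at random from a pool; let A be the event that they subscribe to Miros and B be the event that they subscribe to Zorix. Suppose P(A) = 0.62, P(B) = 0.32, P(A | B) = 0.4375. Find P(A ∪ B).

0.80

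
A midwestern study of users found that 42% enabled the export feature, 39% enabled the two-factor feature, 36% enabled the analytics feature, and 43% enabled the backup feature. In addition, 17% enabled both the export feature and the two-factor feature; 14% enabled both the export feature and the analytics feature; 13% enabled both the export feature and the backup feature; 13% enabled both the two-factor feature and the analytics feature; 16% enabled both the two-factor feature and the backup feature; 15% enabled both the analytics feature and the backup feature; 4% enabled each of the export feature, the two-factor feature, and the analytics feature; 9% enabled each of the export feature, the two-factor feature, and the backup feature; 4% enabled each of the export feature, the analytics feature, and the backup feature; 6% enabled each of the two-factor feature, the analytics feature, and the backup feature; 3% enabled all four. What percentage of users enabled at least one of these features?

92%

P(at least one) = 42 + 39 + 36 + 43 − 17 − 14 − 13 − 13 − 16 − 15 + 4 + 9 + 4 + 6 − 3 = 92%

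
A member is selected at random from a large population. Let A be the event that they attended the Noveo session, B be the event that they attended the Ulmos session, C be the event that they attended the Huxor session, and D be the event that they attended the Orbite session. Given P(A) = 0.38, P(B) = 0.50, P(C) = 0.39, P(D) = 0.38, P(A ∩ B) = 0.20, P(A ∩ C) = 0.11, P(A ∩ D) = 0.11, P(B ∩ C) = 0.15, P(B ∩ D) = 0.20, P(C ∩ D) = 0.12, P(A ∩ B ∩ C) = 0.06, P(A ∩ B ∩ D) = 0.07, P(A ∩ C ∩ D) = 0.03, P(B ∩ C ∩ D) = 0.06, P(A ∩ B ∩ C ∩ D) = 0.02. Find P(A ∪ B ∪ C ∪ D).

P(A ∪ B ∪ C ∪ D) = 0.38 + 0.50 + 0.39 + 0.38 − 0.20 − 0.11 − 0.11 − 0.15 − 0.20 − 0.12 + 0.06 + 0.07 + 0.03 + 0.06 − 0.02 = 0.96

0.96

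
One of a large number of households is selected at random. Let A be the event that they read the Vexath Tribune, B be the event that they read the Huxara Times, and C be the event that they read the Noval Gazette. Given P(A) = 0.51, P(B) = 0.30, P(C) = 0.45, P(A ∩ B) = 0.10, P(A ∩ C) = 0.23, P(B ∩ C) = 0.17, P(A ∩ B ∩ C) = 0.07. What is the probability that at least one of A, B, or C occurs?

Apply inclusion-exclusion:
P(A ∪ B ∪ C) = 0.51 + 0.30 + 0.45 − 0.10 − 0.23 − 0.17 + 0.07 = 0.83

0.83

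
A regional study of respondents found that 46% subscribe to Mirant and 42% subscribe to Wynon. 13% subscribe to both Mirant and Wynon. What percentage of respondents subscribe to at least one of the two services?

75%

By inclusion-exclusion,
P(≥1) = 46 + 42 − 13 = 75%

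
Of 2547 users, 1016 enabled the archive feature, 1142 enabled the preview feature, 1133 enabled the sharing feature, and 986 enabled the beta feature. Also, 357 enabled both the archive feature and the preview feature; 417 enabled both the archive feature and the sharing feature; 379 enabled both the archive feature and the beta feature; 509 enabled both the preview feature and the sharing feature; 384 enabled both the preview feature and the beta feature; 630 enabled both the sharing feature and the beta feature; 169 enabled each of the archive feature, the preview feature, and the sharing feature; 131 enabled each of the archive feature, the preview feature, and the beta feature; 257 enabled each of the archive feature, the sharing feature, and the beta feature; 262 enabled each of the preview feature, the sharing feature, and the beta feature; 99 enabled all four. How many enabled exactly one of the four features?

986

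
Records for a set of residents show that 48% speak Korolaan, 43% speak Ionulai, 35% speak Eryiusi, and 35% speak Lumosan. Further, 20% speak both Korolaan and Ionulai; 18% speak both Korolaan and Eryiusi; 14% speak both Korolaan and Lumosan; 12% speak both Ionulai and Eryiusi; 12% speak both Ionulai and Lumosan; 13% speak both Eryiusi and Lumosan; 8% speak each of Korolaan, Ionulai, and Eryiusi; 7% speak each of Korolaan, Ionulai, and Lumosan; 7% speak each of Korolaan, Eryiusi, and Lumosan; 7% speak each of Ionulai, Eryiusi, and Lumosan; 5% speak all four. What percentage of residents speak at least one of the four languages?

96%

P(≥1) = 48 + 43 + 35 + 35 − 20 − 18 − 14 − 12 − 12 − 13 + 8 + 7 + 7 + 7 − 5 = 96%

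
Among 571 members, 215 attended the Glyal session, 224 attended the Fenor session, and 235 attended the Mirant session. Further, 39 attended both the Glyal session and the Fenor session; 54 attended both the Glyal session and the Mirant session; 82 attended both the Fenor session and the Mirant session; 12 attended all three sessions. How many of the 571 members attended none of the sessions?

60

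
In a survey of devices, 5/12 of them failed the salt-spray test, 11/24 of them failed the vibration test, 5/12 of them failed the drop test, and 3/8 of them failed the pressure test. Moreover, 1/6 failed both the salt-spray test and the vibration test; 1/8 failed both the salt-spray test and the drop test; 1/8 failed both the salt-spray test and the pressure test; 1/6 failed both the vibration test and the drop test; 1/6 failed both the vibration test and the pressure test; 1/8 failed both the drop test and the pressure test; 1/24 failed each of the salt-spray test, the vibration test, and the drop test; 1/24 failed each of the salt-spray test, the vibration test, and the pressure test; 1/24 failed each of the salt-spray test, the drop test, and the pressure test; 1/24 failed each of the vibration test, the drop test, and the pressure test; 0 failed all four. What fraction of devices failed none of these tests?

1/24

P(union) = 5/12 + 11/24 + 5/12 + 3/8 − 1/6 − 1/8 − 1/8 − 1/6 − 1/6 − 1/8 + 1/24 + 1/24 + 1/24 + 1/24 − 0 = 23/24
P(none) = 1 − 23/24 = 1/24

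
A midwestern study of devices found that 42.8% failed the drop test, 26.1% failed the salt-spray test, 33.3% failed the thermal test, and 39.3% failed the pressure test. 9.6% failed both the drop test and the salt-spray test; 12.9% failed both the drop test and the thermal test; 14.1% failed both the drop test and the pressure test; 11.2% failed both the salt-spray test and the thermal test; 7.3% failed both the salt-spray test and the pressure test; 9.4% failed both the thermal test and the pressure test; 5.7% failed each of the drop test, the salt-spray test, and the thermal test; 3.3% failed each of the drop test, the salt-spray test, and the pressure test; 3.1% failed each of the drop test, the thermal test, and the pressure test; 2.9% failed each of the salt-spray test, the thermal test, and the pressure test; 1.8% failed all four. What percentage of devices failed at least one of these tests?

90.2%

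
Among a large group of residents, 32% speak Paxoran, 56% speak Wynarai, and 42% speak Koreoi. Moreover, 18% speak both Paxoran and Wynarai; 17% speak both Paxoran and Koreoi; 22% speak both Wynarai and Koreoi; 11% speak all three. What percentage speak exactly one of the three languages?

49%

By inclusion–exclusion (exactly-one form):
P(exactly one) = 32 + 56 + 42 − 2·18 − 2·17 − 2·22 + 3·11 = 49%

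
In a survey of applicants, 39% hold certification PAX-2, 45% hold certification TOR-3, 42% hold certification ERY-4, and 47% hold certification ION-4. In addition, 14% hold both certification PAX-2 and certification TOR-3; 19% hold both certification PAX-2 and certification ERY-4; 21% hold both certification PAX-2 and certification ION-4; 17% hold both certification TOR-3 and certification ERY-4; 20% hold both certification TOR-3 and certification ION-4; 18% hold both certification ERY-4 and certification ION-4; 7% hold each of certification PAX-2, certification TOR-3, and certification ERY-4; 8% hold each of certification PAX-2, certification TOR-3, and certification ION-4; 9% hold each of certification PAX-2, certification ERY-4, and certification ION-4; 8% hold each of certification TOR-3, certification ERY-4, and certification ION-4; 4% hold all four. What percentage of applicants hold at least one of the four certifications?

92%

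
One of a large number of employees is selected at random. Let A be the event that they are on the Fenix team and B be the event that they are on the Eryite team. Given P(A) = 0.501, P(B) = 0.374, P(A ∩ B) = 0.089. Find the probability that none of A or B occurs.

0.214

Using inclusion–exclusion:
P(A ∪ B) = 0.501 + 0.374 − 0.089 = 0.786
P(none) = 1 − 0.786 = 0.214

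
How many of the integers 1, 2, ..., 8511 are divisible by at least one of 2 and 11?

By inclusion-exclusion,
⌊8511/2⌋ + ⌊8511/11⌋ − ⌊8511/22⌋ = 4255 + 773 − 386 = 4642

4642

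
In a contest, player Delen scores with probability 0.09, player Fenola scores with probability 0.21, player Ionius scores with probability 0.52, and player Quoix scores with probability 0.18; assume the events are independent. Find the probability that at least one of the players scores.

P(none) = (1 − 0.09) × (1 − 0.21) × (1 − 0.52) × (1 − 0.18) = 0.91 × 0.79 × 0.48 × 0.82 = 0.28295904
P(at least one) = 1 − 0.28295904 = 0.71704096

0.71704096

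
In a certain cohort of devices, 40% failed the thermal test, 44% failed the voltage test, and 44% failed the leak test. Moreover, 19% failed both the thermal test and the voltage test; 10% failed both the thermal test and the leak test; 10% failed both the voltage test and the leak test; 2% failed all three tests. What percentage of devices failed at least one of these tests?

P(at least one) = 40 + 44 + 44 − 19 − 10 − 10 + 2 = 91%

91%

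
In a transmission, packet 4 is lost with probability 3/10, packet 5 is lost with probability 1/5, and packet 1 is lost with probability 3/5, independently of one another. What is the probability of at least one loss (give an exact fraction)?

Independence gives P(none) = ∏(1 − pᵢ).
P(none) = (1 − 3/10) × (1 − 1/5) × (1 − 3/5) = 7/10 × 4/5 × 2/5 = 28/125
P(at least one) = 1 − 28/125 = 97/125

97/125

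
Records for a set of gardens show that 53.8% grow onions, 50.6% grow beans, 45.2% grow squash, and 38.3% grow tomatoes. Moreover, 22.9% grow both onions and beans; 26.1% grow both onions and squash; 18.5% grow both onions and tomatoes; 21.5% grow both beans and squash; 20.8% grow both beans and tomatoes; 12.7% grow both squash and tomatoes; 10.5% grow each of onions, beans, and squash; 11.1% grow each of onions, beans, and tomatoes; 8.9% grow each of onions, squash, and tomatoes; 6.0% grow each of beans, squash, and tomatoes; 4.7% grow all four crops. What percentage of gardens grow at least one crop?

97.2%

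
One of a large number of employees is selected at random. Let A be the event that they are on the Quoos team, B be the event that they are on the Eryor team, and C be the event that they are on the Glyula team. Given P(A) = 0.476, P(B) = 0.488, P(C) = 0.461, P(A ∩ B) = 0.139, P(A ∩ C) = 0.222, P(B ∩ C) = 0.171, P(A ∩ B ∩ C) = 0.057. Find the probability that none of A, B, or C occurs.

By inclusion-exclusion,
P(A ∪ B ∪ C) = 0.476 + 0.488 + 0.461 − 0.139 − 0.222 − 0.171 + 0.057 = 0.950
P(none) = 1 − 0.950 = 0.050

0.050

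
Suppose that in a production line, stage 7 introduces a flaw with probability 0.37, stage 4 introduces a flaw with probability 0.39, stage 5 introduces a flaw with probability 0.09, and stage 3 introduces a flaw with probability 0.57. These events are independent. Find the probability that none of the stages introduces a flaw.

0.15037659

P(none) = (1 − 0.37) × (1 − 0.39) × (1 − 0.09) × (1 − 0.57) = 0.63 × 0.61 × 0.91 × 0.43 = 0.15037659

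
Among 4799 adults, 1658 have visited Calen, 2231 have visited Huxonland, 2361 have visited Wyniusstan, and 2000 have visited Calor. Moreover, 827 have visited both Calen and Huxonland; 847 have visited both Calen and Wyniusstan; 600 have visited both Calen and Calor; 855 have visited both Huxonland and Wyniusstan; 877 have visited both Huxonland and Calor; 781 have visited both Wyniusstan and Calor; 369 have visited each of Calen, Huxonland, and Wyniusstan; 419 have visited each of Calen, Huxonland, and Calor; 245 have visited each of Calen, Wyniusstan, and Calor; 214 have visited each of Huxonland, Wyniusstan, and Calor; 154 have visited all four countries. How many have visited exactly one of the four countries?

|exactly one| = 1658 + 2231 + 2361 + 2000 − 2·827 − 2·847 − 2·600 − 2·855 − 2·877 − 2·781 + 3·369 + 3·419 + 3·245 + 3·214 − 4·154 = 1801

1801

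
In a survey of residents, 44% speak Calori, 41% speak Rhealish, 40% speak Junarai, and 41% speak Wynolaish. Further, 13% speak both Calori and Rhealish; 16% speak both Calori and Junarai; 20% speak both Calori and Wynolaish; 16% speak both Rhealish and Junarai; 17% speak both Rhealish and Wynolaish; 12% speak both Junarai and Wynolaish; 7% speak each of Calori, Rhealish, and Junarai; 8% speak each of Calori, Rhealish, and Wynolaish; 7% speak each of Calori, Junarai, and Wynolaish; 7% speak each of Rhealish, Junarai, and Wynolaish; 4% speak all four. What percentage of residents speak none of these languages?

Inclusion–exclusion gives
P(union) = 44 + 41 + 40 + 41 − 13 − 16 − 20 − 16 − 17 − 12 + 7 + 8 + 7 + 7 − 4 = 97%
P(none) = 100% − 97% = 3%

3%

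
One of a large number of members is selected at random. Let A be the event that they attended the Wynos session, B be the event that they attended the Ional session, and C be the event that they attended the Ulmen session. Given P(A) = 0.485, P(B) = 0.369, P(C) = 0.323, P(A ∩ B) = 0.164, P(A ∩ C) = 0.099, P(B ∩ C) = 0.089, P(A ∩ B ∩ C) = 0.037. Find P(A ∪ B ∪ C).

By inclusion-exclusion,
P(A ∪ B ∪ C) = 0.485 + 0.369 + 0.323 − 0.164 − 0.099 − 0.089 + 0.037 = 0.862

0.862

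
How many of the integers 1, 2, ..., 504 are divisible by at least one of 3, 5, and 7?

273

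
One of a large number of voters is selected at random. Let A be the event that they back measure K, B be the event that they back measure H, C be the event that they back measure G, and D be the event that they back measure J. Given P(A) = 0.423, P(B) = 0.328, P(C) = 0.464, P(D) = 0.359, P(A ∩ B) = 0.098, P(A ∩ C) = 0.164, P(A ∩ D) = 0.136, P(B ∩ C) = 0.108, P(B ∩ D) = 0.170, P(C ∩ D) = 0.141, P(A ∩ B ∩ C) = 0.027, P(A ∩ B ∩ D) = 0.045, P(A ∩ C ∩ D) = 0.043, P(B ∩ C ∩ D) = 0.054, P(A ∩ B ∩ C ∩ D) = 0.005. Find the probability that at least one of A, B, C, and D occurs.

By inclusion–exclusion:
P(A ∪ B ∪ C ∪ D) = 0.423 + 0.328 + 0.464 + 0.359 − 0.098 − 0.164 − 0.136 − 0.108 − 0.170 − 0.141 + 0.027 + 0.045 + 0.043 + 0.054 − 0.005 = 0.921

0.921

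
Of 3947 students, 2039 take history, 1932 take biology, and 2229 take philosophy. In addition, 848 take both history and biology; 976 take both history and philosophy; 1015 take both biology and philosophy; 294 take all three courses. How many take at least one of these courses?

N(≥1) = 2039 + 1932 + 2229 − 848 − 976 − 1015 + 294 = 3655

3655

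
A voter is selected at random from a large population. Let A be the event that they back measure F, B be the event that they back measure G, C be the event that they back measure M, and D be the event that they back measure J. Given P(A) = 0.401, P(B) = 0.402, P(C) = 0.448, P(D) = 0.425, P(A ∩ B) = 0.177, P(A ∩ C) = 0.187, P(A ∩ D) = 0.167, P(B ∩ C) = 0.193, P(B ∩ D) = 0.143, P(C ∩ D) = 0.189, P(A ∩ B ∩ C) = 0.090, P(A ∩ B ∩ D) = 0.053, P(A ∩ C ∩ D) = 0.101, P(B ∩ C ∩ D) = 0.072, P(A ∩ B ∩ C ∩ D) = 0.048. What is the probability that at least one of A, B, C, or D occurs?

0.888

P(A ∪ B ∪ C ∪ D) = 0.401 + 0.402 + 0.448 + 0.425 − 0.177 − 0.187 − 0.167 − 0.193 − 0.143 − 0.189 + 0.090 + 0.053 + 0.101 + 0.072 − 0.048 = 0.888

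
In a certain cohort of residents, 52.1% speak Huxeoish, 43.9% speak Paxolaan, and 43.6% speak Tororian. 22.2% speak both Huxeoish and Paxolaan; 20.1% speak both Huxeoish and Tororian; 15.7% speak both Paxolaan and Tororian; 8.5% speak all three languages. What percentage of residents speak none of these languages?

9.9%

Using inclusion–exclusion:
P(union) = 52.1 + 43.9 + 43.6 − 22.2 − 20.1 − 15.7 + 8.5 = 90.1%
P(none) = 100% − 90.1% = 9.9%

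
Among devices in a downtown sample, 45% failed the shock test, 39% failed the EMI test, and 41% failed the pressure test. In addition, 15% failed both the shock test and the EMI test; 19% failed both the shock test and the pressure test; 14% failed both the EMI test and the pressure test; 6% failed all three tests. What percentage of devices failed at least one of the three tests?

Apply inclusion-exclusion:
P(union) = 45 + 39 + 41 − 15 − 19 − 14 + 6 = 83%

83%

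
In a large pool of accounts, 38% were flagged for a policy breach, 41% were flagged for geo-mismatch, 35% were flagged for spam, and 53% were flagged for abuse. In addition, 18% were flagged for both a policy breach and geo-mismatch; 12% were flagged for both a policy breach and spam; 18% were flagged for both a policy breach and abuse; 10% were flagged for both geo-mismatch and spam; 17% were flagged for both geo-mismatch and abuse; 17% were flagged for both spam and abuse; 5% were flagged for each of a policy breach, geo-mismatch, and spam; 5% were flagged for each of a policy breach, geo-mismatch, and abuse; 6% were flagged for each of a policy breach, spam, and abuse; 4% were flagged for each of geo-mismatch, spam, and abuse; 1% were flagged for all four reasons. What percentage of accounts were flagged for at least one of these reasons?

94%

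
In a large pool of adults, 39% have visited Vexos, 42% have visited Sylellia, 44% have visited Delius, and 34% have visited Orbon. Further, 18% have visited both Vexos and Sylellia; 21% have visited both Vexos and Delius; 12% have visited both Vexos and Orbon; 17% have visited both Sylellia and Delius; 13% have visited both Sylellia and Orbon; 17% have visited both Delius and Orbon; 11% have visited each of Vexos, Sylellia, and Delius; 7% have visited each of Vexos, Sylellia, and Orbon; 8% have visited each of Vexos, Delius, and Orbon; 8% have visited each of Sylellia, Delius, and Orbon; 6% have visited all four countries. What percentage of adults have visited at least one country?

P(≥1) = 39 + 42 + 44 + 34 − 18 − 21 − 12 − 17 − 13 − 17 + 11 + 7 + 8 + 8 − 6 = 89%

89%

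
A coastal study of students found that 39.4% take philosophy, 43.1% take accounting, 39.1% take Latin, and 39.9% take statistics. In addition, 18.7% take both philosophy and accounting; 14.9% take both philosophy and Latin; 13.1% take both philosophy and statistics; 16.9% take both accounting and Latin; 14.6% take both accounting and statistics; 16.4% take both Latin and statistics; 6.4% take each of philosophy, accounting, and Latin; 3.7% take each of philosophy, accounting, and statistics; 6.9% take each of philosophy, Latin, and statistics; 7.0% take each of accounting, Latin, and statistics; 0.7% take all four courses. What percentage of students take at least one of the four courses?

90.2%

P(≥1) = 39.4 + 43.1 + 39.1 + 39.9 − 18.7 − 14.9 − 13.1 − 16.9 − 14.6 − 16.4 + 6.4 + 3.7 + 6.9 + 7.0 − 0.7 = 90.2%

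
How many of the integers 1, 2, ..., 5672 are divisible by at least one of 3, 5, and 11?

By inclusion–exclusion:
⌊5672/3⌋ + ⌊5672/5⌋ + ⌊5672/11⌋ − ⌊5672/15⌋ − ⌊5672/33⌋ − ⌊5672/55⌋ + ⌊5672/165⌋ = 1890 + 1134 + 515 − 378 − 171 − 103 + 34 = 2921

2921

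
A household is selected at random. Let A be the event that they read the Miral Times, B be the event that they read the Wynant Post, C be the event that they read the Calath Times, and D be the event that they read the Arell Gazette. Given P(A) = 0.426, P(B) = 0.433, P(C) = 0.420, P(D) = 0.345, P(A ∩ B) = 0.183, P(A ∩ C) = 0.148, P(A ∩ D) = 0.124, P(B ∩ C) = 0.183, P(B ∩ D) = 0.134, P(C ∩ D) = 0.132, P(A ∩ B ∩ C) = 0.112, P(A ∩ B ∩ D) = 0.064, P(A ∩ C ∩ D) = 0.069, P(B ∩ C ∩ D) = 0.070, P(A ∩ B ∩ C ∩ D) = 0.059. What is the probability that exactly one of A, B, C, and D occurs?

0.525

P(exactly one) = 0.426 + 0.433 + 0.420 + 0.345 − 2·0.183 − 2·0.148 − 2·0.124 − 2·0.183 − 2·0.134 − 2·0.132 + 3·0.112 + 3·0.064 + 3·0.069 + 3·0.070 − 4·0.059 = 0.525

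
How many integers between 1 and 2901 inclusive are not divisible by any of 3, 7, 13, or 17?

Inclusion–exclusion gives
967 + 414 + 223 + 170 − 138 − 74 − 56 − 31 − 24 − 13 + 10 + 8 + 4 + 1 − 0 = 1461
2901 − 1461 = 1440

1440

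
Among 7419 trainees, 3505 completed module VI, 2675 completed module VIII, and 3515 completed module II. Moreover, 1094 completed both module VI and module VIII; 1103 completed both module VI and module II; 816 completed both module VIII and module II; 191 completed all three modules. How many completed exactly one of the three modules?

Using the inclusion–exclusion count for exactly one event:
|exactly one| = 3505 + 2675 + 3515 − 2·1094 − 2·1103 − 2·816 + 3·191 = 4242

4242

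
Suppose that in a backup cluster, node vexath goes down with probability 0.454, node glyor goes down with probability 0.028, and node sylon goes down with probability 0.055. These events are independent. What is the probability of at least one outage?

0.49847716

P(none) = (1 − 0.454) × (1 − 0.028) × (1 − 0.055) = 0.546 × 0.972 × 0.945 = 0.50152284
P(at least one) = 1 − 0.50152284 = 0.49847716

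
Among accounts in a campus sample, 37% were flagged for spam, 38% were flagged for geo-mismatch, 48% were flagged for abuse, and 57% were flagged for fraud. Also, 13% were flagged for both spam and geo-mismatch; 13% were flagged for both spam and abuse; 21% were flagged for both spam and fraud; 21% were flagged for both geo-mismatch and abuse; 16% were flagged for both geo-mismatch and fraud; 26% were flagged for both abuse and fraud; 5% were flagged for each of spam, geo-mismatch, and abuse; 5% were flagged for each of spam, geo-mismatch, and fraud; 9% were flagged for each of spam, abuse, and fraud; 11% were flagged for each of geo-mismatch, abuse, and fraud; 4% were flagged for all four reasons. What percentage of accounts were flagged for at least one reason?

96%

P(≥1) = 37 + 38 + 48 + 57 − 13 − 13 − 21 − 21 − 16 − 26 + 5 + 5 + 9 + 11 − 4 = 96%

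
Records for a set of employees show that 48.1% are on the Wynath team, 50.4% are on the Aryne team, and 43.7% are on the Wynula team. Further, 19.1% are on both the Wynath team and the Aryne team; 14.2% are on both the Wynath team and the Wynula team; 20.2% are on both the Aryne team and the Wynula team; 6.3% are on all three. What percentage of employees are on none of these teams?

5.0%

P(at least one) = 48.1 + 50.4 + 43.7 − 19.1 − 14.2 − 20.2 + 6.3 = 95.0%
P(none) = 100% − 95.0% = 5.0%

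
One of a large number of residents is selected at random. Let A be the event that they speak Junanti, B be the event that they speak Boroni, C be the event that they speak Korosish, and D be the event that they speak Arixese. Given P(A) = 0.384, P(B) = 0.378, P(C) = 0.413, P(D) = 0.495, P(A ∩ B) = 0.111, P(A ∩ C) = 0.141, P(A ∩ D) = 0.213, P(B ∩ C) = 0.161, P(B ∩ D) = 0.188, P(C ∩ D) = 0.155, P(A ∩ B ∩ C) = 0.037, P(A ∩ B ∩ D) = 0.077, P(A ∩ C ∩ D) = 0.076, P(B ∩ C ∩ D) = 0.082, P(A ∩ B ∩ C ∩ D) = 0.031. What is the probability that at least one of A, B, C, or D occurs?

By inclusion-exclusion,
P(A ∪ B ∪ C ∪ D) = 0.384 + 0.378 + 0.413 + 0.495 − 0.111 − 0.141 − 0.213 − 0.161 − 0.188 − 0.155 + 0.037 + 0.077 + 0.076 + 0.082 − 0.031 = 0.942

0.942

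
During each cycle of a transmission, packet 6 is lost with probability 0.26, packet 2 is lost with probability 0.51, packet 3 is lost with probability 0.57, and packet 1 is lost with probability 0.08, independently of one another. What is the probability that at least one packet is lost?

P(none) = (1 − 0.26) × (1 − 0.51) × (1 − 0.57) × (1 − 0.08) = 0.74 × 0.49 × 0.43 × 0.92 = 0.14344456
P(at least one) = 1 − 0.14344456 = 0.85655544

0.85655544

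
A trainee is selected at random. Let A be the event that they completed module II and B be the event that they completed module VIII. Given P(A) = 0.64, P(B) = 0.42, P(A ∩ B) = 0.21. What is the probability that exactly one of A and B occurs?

Using the inclusion–exclusion count for exactly one event:
P(exactly one) = 0.64 + 0.42 − 2·0.21 = 0.64

0.64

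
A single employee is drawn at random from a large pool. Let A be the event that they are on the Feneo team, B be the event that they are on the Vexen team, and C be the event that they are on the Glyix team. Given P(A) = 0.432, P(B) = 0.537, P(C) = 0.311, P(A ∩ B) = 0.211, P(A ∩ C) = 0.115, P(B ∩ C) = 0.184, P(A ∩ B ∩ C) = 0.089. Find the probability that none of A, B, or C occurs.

0.141

Inclusion–exclusion gives
P(A ∪ B ∪ C) = 0.432 + 0.537 + 0.311 − 0.211 − 0.115 − 0.184 + 0.089 = 0.859
P(none) = 1 − 0.859 = 0.141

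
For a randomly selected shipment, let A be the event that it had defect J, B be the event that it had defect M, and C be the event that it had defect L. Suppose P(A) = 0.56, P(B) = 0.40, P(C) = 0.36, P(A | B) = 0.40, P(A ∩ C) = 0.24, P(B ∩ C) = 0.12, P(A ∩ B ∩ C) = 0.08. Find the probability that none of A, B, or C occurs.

0.12

P(A ∩ B) = P(B)·P(A|B) = 0.40 × 0.40 = 0.16
Apply inclusion-exclusion:
P(A ∪ B ∪ C) = 0.56 + 0.40 + 0.36 − 0.16 − 0.24 − 0.12 + 0.08 = 0.88
P(none) = 1 − 0.88 = 0.12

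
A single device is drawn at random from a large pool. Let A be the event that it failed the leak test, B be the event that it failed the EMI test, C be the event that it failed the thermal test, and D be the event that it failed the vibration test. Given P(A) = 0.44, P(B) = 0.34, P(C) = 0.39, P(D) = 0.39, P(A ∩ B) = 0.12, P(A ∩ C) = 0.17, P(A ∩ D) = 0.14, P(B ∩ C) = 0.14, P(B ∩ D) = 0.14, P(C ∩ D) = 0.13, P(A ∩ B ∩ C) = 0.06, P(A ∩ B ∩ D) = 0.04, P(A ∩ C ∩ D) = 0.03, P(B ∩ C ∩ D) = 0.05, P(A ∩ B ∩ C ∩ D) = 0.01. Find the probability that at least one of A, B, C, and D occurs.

P(A ∪ B ∪ C ∪ D) = 0.44 + 0.34 + 0.39 + 0.39 − 0.12 − 0.17 − 0.14 − 0.14 − 0.14 − 0.13 + 0.06 + 0.04 + 0.03 + 0.05 − 0.01 = 0.89

0.89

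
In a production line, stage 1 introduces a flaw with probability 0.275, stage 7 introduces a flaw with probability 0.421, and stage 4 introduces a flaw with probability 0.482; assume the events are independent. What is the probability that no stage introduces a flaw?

0.21744345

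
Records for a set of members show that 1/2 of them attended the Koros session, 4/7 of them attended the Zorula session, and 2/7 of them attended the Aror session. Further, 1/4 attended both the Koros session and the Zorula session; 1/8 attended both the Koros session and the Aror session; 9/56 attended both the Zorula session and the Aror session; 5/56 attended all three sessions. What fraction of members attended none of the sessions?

Inclusion–exclusion gives
P(union) = 1/2 + 4/7 + 2/7 − 1/4 − 1/8 − 9/56 + 5/56 = 51/56
P(none) = 1 − 51/56 = 5/56

5/56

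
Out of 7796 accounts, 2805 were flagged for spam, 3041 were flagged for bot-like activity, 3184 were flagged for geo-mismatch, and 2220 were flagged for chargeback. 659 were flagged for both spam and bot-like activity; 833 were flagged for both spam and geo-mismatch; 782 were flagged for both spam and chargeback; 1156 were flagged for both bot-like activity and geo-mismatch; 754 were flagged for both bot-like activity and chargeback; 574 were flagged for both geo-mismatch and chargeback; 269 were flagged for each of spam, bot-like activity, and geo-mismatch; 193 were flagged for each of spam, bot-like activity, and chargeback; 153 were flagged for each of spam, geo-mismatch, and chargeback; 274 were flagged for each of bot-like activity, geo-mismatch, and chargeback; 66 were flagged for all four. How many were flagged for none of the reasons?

481

|union| = 2805 + 3041 + 3184 + 2220 − 659 − 833 − 782 − 1156 − 754 − 574 + 269 + 193 + 153 + 274 − 66 = 7315
None: 7796 − 7315 = 481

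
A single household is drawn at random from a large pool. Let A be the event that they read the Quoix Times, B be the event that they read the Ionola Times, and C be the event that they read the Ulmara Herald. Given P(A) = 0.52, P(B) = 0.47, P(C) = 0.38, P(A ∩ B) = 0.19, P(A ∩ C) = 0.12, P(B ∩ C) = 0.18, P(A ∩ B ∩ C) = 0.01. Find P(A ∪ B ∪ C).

Inclusion–exclusion gives
P(A ∪ B ∪ C) = 0.52 + 0.47 + 0.38 − 0.19 − 0.12 − 0.18 + 0.01 = 0.89

0.89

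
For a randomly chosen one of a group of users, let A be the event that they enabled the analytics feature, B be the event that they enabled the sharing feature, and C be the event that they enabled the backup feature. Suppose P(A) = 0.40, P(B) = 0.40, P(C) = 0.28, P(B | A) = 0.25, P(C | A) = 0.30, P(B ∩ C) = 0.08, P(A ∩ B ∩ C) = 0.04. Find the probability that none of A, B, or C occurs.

0.18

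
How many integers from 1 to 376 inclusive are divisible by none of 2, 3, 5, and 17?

94

Apply inclusion-exclusion:
⌊376/2⌋ + ⌊376/3⌋ + ⌊376/5⌋ + ⌊376/17⌋ − ⌊376/6⌋ − ⌊376/10⌋ − ⌊376/34⌋ − ⌊376/15⌋ − ⌊376/51⌋ − ⌊376/85⌋ + ⌊376/30⌋ + ⌊376/102⌋ + ⌊376/170⌋ + ⌊376/255⌋ − ⌊376/510⌋ = 188 + 125 + 75 + 22 − 62 − 37 − 11 − 25 − 7 − 4 + 12 + 3 + 2 + 1 − 0 = 282
376 − 282 = 94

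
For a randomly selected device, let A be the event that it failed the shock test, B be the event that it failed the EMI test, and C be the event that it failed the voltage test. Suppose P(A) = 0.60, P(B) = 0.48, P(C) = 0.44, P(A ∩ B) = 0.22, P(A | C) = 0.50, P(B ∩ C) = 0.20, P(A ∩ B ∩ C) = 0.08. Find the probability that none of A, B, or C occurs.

P(A ∩ C) = P(C)·P(A|C) = 0.44 × 0.50 = 0.22
Using inclusion–exclusion:
P(A ∪ B ∪ C) = 0.60 + 0.48 + 0.44 − 0.22 − 0.22 − 0.20 + 0.08 = 0.96
P(none) = 1 − 0.96 = 0.04

0.04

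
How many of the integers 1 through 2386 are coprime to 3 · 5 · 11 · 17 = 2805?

By inclusion–exclusion:
⌊2386/3⌋ + ⌊2386/5⌋ + ⌊2386/11⌋ + ⌊2386/17⌋ − ⌊2386/15⌋ − ⌊2386/33⌋ − ⌊2386/51⌋ − ⌊2386/55⌋ − ⌊2386/85⌋ − ⌊2386/187⌋ + ⌊2386/165⌋ + ⌊2386/255⌋ + ⌊2386/561⌋ + ⌊2386/935⌋ − ⌊2386/2805⌋ = 795 + 477 + 216 + 140 − 159 − 72 − 46 − 43 − 28 − 12 + 14 + 9 + 4 + 2 − 0 = 1297
2386 − 1297 = 1089

1089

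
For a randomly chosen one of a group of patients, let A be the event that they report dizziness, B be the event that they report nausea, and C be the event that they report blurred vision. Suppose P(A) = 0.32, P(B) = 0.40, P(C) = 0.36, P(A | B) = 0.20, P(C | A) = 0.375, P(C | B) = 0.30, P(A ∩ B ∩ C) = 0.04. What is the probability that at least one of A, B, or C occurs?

0.80

P(A ∩ B) = P(B)·P(A|B) = 0.40 × 0.20 = 0.08
P(A ∩ C) = P(A)·P(C|A) = 0.32 × 0.375 = 0.12
P(B ∩ C) = P(B)·P(C|B) = 0.40 × 0.30 = 0.12
By inclusion–exclusion:
P(A ∪ B ∪ C) = 0.32 + 0.40 + 0.36 − 0.08 − 0.12 − 0.12 + 0.04 = 0.80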